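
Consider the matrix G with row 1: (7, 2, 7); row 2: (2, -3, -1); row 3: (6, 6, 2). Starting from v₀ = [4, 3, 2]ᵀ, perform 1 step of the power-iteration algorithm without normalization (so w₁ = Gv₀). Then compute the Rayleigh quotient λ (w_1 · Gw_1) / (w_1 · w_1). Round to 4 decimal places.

w1 = Gv₀ = (48, -3, 46)
Gw1 = (652, 59, 362)
w1·Gw1 = 48·652 + (-3)·59 + 46·362 = 47771; w1·w1 = 48·48 + (-3)·(-3) + 46·46 = 4429
λ ≈ 47771/4429 = 10.7860

10.7860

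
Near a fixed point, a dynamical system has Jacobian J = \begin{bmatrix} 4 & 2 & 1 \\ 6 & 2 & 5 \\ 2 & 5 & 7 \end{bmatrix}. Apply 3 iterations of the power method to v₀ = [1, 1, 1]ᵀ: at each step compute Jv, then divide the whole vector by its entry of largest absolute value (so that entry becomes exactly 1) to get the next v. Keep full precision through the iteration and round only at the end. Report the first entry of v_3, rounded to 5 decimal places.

Jv0 = (7.000000, 13.000000, 14.000000); divide by 14.000000 → v1 = (0.500000, 0.928571, 1.000000)
Jv1 = (4.857143, 9.857143, 12.642857); divide by 12.642857 → v2 = (0.384181, 0.779661, 1.000000)
Jv2 = (4.096045, 8.864407, 11.666667); divide by 11.666667 → v3 = (0.351090, 0.759806, 1.000000)
Requested entry of v3: 725/2065 = 0.35109

0.35109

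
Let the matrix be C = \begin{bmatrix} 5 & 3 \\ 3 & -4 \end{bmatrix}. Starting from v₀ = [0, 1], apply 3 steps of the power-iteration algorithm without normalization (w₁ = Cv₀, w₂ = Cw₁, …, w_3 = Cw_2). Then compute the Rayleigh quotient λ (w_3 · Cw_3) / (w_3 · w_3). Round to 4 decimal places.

w1 = Cv₀ = (3, -4)
w2 = Cw1 = (3, 25)
w3 = Cw2 = (90, -91)
Cw3 = (177, 634)
w3·Cw3 = 90·177 + (-91)·634 = -41764; w3·w3 = 90·90 + (-91)·(-91) = 16381
λ ≈ -41764/16381 = -2.5495

λ ≈ -2.5495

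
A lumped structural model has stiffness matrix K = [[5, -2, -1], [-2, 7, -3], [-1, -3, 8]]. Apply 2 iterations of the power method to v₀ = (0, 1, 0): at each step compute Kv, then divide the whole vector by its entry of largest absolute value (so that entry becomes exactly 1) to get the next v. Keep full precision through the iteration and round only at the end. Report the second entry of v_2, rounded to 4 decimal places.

Kv0 = (-2.00000, 7.00000, -3.00000); divide by 7.00000 → v1 = (-0.28571, 1.00000, -0.42857)
Kv1 = (-3.00000, 8.85714, -6.14286); divide by 8.85714 → v2 = (-0.33871, 1.00000, -0.69355)
Requested entry of v2: 62/62 = 1.0000

1.0000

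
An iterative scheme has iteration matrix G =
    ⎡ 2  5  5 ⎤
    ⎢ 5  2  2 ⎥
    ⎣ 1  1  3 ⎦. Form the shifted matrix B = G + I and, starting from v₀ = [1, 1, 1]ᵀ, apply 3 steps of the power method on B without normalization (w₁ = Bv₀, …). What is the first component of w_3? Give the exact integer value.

B = G + I has rows (3, 5, 5); (5, 3, 2); (1, 1, 4)
w1 = Bv₀ = (3·1 + 5·1 + 5·1; 5·1 + 3·1 + 2·1; 1·1 + 1·1 + 4·1) = (13, 10, 6)
w2 = Bw1 = (3·13 + 5·10 + 5·6; 5·13 + 3·10 + 2·6; 1·13 + 1·10 + 4·6) = (119, 107, 47)
w3 = Bw2 = (1127, 1010, 414)
Requested component of w3: 1127

1127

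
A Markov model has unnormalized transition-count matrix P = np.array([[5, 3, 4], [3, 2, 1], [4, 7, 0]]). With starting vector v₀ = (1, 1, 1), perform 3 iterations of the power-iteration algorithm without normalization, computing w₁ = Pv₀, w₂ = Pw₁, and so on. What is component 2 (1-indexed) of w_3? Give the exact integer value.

w1 = Pv₀ = (12, 6, 11)
w2 = Pw1 = (122, 59, 90)
w3 = Pw2 = (1147, 574, 901)
The requested component of w3 is 574.

574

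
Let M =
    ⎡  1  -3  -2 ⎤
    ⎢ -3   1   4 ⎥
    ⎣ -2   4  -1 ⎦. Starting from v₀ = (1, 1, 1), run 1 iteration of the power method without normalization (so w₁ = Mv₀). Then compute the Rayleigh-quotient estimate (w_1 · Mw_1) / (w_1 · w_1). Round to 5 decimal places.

4.71429

w1 = Mv₀ = (-4, 2, 1)
Mw1 = (-12, 18, 15)
w1·Mw1 = (-4)·(-12) + 2·18 + 1·15 = 99; w1·w1 = (-4)·(-4) + 2·2 + 1·1 = 21
λ ≈ 99/21 = 4.71429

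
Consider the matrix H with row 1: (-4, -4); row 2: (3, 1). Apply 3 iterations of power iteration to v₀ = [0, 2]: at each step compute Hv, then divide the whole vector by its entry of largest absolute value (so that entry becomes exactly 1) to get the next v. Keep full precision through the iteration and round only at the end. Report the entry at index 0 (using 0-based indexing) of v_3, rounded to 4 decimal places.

-0.1600

Hv0 = (-8.00000, 2.00000); divide by -8.00000 → v1 = (1.00000, -0.25000)
Hv1 = (-3.00000, 2.75000); divide by -3.00000 → v2 = (1.00000, -0.91667)
Hv2 = (-0.33333, 2.08333); divide by 2.08333 → v3 = (-0.16000, 1.00000)
Requested entry of v3: -8/50 = -0.1600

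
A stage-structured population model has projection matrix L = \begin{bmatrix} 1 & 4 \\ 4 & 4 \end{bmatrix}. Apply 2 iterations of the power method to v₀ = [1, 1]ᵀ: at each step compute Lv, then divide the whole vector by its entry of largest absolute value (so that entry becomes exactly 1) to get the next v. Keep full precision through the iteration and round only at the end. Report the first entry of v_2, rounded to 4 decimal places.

Lv0 = (5.00000, 8.00000); divide by 8.00000 → v1 = (0.62500, 1.00000)
Lv1 = (4.62500, 6.50000); divide by 6.50000 → v2 = (0.71154, 1.00000)
Requested entry of v2: 37/52 = 0.7115

0.7115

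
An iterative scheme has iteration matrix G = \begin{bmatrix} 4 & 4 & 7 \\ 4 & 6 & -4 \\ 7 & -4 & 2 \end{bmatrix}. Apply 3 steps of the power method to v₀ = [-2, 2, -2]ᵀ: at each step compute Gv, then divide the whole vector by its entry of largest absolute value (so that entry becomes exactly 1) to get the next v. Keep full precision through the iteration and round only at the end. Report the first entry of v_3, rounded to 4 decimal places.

0.7552

Gv0 = (-14.00000, 12.00000, -26.00000); divide by -26.00000 → v1 = (0.53846, -0.46154, 1.00000)
Gv1 = (7.30769, -4.61538, 7.61538); divide by 7.61538 → v2 = (0.95960, -0.60606, 1.00000)
Gv2 = (8.41414, -3.79798, 11.14141); divide by 11.14141 → v3 = (0.75521, -0.34089, 1.00000)
Requested entry of v3: -1666/-2206 = 0.7552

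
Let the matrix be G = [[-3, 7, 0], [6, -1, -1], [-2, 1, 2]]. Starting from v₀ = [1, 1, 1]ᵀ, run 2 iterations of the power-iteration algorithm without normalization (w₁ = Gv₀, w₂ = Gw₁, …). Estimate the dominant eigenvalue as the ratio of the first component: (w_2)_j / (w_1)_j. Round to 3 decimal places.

w1 = Gv₀ = ((-3)·1 + 7·1 + 0·1; 6·1 + (-1)·1 + (-1)·1; (-2)·1 + 1·1 + 2·1) = (4, 4, 1)
w2 = Gw1 = ((-3)·4 + 7·4 + 0·1; 6·4 + (-1)·4 + (-1)·1; (-2)·4 + 1·4 + 2·1) = (16, 19, -2)
Ratio at component: 16 / 4 = 4.000

4.000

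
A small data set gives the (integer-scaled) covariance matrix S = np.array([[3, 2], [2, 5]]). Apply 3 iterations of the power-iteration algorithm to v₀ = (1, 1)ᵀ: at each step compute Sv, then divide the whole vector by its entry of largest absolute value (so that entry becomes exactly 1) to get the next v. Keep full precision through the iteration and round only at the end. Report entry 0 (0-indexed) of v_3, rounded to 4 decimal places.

0.6254

Sv0 = (5.00000, 7.00000); divide by 7.00000 → v1 = (0.71429, 1.00000)
Sv1 = (4.14286, 6.42857); divide by 6.42857 → v2 = (0.64444, 1.00000)
Sv2 = (3.93333, 6.28889); divide by 6.28889 → v3 = (0.62544, 1.00000)
Requested entry of v3: 177/283 = 0.6254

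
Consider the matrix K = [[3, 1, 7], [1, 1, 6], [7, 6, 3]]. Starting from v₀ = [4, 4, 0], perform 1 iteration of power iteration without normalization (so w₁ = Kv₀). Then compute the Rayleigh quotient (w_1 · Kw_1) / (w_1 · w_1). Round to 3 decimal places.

w1 = Kv₀ = (16, 8, 52)
Kw1 = (420, 336, 316)
w1·Kw1 = 16·420 + 8·336 + 52·316 = 25840; w1·w1 = 16·16 + 8·8 + 52·52 = 3024
λ ≈ 25840/3024 = 8.545

λ ≈ 8.545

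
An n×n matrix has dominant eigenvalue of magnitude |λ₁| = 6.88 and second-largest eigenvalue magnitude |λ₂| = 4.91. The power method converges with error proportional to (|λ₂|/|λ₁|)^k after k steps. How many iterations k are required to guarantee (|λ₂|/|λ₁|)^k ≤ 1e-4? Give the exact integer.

28

|λ₂/λ₁| = 4.91/6.88 = 0.71366
Need k ≥ ln(1e-4) / ln(0.71366) = -9.2103 / -0.3373 ≈ 27.302
Smallest integer k satisfying the bound: 28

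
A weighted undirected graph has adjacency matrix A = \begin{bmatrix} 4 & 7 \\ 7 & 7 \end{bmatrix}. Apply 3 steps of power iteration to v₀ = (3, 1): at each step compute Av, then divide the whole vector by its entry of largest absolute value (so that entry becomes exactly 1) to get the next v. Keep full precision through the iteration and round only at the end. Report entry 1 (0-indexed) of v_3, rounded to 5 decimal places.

Av0 = (19.000000, 28.000000); divide by 28.000000 → v1 = (0.678571, 1.000000)
Av1 = (9.714286, 11.750000); divide by 11.750000 → v2 = (0.826748, 1.000000)
Av2 = (10.306991, 12.787234); divide by 12.787234 → v3 = (0.806038, 1.000000)
Requested entry of v3: 4207/4207 = 1.00000

1.00000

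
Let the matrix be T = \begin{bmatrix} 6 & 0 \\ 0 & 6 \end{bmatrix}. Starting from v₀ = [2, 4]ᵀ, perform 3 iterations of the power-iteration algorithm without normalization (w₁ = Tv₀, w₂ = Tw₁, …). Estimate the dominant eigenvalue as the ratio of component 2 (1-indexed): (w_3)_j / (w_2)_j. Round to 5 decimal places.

λ ≈ 6.00000

w1 = Tv₀ = (6·2 + 0·4; 0·2 + 6·4) = (12, 24)
w2 = Tw1 = (6·12 + 0·24; 0·12 + 6·24) = (72, 144)
w3 = Tw2 = (432, 864)
Ratio at component: 864 / 144 = 6.00000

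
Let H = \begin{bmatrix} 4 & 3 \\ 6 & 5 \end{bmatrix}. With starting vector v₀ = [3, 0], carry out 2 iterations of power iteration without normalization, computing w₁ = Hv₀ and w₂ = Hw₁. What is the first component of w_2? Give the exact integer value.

w1 = Hv₀ = (4·3 + 3·0; 6·3 + 5·0) = (12, 18)
w2 = Hw1 = (4·12 + 3·18; 6·12 + 5·18) = (102, 162)
The requested component of w2 is 102.

102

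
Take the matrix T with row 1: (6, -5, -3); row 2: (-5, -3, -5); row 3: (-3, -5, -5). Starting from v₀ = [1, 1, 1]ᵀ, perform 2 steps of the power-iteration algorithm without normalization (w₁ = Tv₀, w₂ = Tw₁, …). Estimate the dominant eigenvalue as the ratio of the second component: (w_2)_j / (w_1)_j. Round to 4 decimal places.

w1 = Tv₀ = (6·1 + (-5)·1 + (-3)·1; (-5)·1 + (-3)·1 + (-5)·1; (-3)·1 + (-5)·1 + (-5)·1) = (-2, -13, -13)
w2 = Tw1 = (6·(-2) + (-5)·(-13) + (-3)·(-13); (-5)·(-2) + (-3)·(-13) + (-5)·(-13); (-3)·(-2) + (-5)·(-13) + (-5)·(-13)) = (92, 114, 136)
Ratio at component: 114 / -13 = -8.7692

λ ≈ -8.7692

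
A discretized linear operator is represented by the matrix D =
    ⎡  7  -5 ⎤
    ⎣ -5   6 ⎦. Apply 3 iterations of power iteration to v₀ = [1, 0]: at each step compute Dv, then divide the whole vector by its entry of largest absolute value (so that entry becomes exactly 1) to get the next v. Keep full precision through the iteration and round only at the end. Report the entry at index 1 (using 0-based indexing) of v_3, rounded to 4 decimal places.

-0.9015

Dv0 = (7.00000, -5.00000); divide by 7.00000 → v1 = (1.00000, -0.71429)
Dv1 = (10.57143, -9.28571); divide by 10.57143 → v2 = (1.00000, -0.87838)
Dv2 = (11.39189, -10.27027); divide by 11.39189 → v3 = (1.00000, -0.90154)
Requested entry of v3: -760/843 = -0.9015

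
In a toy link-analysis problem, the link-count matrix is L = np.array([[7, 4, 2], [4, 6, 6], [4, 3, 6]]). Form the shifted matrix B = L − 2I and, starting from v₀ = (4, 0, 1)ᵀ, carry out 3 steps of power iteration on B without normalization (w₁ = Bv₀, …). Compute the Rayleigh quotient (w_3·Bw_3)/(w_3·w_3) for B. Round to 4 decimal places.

B = L − 2I has rows (5, 4, 2); (4, 4, 6); (4, 3, 4)
w1 = Bv₀ = (22, 22, 20)
w2 = Bw1 = (238, 296, 234)
w3 = Bw2 = (2842, 3540, 2776)
Bw3 = (33922, 42184, 33092)
w3·Bw3 = 337601076; w3·w3 = 28314740; μ ≈ 337601076/28314740 = 11.9232

μ ≈ 11.9232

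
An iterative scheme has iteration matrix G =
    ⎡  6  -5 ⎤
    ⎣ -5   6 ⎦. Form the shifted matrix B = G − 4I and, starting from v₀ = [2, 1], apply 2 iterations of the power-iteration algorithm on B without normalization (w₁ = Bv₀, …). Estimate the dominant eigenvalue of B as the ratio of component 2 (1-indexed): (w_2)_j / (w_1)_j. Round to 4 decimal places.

B = G − 4I has rows (2, -5); (-5, 2)
w1 = Bv₀ = (2·2 + (-5)·1; (-5)·2 + 2·1) = (-1, -8)
w2 = Bw1 = (2·(-1) + (-5)·(-8); (-5)·(-1) + 2·(-8)) = (38, -11)
Ratio: -11/-8 = 1.3750

μ ≈ 1.3750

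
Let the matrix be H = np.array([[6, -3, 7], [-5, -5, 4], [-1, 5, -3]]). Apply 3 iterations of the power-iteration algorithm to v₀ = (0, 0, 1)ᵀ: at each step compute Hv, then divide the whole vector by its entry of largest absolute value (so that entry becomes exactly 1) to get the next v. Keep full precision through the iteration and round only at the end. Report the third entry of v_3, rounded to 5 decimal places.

1.00000

Hv0 = (7.000000, 4.000000, -3.000000); divide by 7.000000 → v1 = (1.000000, 0.571429, -0.428571)
Hv1 = (1.285714, -9.571429, 3.142857); divide by -9.571429 → v2 = (-0.134328, 1.000000, -0.328358)
Hv2 = (-6.104478, -5.641791, 6.119403); divide by 6.119403 → v3 = (-0.997561, -0.921951, 1.000000)
Requested entry of v3: -410/-410 = 1.00000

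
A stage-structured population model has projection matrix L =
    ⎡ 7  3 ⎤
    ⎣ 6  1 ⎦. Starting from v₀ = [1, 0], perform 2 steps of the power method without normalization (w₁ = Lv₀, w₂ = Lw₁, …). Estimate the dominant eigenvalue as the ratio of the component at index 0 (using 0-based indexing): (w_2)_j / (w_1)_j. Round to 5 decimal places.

9.57143

w1 = Lv₀ = (7·1 + 3·0; 6·1 + 1·0) = (7, 6)
w2 = Lw1 = (7·7 + 3·6; 6·7 + 1·6) = (67, 48)
Ratio at component: 67 / 7 = 9.57143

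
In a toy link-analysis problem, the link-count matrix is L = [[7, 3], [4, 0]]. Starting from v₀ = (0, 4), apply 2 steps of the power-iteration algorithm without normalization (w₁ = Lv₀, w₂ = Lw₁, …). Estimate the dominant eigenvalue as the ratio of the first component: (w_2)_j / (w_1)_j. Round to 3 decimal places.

λ ≈ 7.000

w1 = Lv₀ = (7·0 + 3·4; 4·0 + 0·4) = (12, 0)
w2 = Lw1 = (7·12 + 3·0; 4·12 + 0·0) = (84, 48)
Ratio at component: 84 / 12 = 7.000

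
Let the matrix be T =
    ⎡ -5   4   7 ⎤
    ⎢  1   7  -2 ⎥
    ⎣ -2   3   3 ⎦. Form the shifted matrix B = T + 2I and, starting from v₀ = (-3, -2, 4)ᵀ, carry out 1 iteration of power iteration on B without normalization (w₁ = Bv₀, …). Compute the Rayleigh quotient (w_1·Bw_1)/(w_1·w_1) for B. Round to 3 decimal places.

μ ≈ 2.479

B = T + 2I has rows (-3, 4, 7); (1, 9, -2); (-2, 3, 5)
w1 = Bv₀ = ((-3)·(-3) + 4·(-2) + 7·4; 1·(-3) + 9·(-2) + (-2)·4; (-2)·(-3) + 3·(-2) + 5·4) = (29, -29, 20)
Bw1 = (-63, -272, -45)
w1·Bw1 = 5161; w1·w1 = 2082; μ ≈ 5161/2082 = 2.479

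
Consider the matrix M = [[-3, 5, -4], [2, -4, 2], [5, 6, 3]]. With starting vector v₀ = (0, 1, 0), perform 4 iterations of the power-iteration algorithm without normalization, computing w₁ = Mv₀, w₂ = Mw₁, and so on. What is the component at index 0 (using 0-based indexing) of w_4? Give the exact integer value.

-1993

w1 = Mv₀ = ((-3)·0 + 5·1 + (-4)·0; 2·0 + (-4)·1 + 2·0; 5·0 + 6·1 + 3·0) = (5, -4, 6)
w2 = Mw1 = ((-3)·5 + 5·(-4) + (-4)·6; 2·5 + (-4)·(-4) + 2·6; 5·5 + 6·(-4) + 3·6) = (-59, 38, 19)
w3 = Mw2 = (291, -232, -10)
w4 = Mw3 = (-1993, 1490, 33)
The requested component of w4 is -1993.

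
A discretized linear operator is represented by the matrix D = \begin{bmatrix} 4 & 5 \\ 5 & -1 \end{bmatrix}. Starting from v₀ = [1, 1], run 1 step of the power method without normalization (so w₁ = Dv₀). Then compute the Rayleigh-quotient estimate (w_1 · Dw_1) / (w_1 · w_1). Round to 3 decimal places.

6.887

w1 = Dv₀ = (4·1 + 5·1; 5·1 + (-1)·1) = (9, 4)
Dw1 = (56, 41)
w1·Dw1 = 9·56 + 4·41 = 668; w1·w1 = 9·9 + 4·4 = 97
λ ≈ 668/97 = 6.887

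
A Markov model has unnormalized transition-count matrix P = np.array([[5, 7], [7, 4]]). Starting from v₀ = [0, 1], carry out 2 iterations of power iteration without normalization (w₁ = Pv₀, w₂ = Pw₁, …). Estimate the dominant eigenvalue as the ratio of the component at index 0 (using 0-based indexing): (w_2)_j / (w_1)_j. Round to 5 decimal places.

λ ≈ 9.00000

w1 = Pv₀ = (7, 4)
w2 = Pw1 = (63, 65)
Ratio at component: 63 / 7 = 9.00000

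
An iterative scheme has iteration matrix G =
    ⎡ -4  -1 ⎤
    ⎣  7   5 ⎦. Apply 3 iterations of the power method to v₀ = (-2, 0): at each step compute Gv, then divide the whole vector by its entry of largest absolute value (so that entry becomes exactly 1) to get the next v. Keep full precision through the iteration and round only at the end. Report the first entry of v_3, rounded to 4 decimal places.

-0.4388

Gv0 = (8.00000, -14.00000); divide by -14.00000 → v1 = (-0.57143, 1.00000)
Gv1 = (1.28571, 1.00000); divide by 1.28571 → v2 = (1.00000, 0.77778)
Gv2 = (-4.77778, 10.88889); divide by 10.88889 → v3 = (-0.43878, 1.00000)
Requested entry of v3: 86/-196 = -0.4388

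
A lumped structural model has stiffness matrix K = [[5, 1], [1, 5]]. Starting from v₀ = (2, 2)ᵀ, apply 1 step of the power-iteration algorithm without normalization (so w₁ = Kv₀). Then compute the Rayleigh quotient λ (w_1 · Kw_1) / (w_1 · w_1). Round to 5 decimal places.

w1 = Kv₀ = (12, 12)
Kw1 = (72, 72)
w1·Kw1 = 12·72 + 12·72 = 1728; w1·w1 = 12·12 + 12·12 = 288
λ ≈ 1728/288 = 6.00000

λ ≈ 6.00000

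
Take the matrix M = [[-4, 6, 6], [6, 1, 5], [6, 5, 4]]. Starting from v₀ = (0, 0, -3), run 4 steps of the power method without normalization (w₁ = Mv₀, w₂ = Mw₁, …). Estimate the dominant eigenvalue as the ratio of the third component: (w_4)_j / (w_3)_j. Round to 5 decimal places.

13.30391

w1 = Mv₀ = ((-4)·0 + 6·0 + 6·(-3); 6·0 + 1·0 + 5·(-3); 6·0 + 5·0 + 4·(-3)) = (-18, -15, -12)
w2 = Mw1 = ((-4)·(-18) + 6·(-15) + 6·(-12); 6·(-18) + 1·(-15) + 5·(-12); 6·(-18) + 5·(-15) + 4·(-12)) = (-90, -183, -231)
w3 = Mw2 = (-2124, -1878, -2379)
w4 = Mw3 = (-17046, -26517, -31650)
Ratio at component: -31650 / -2379 = 13.30391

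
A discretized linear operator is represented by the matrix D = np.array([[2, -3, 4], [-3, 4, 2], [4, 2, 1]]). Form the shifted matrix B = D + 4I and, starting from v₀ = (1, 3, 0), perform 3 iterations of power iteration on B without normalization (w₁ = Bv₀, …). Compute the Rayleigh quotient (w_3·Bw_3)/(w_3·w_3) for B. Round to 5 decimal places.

B = D + 4I has rows (6, -3, 4); (-3, 8, 2); (4, 2, 5)
w1 = Bv₀ = (-3, 21, 10)
w2 = Bw1 = (-41, 197, 80)
w3 = Bw2 = (-517, 1859, 630)
Bw3 = (-6159, 17683, 4800)
w3·Bw3 = 39080900; w3·w3 = 4120070; μ ≈ 39080900/4120070 = 9.48549

9.48549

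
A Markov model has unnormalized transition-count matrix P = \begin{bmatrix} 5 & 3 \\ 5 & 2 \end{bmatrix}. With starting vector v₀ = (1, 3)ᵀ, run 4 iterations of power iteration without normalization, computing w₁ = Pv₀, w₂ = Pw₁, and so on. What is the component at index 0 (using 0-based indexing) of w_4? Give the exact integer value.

6052

w1 = Pv₀ = (5·1 + 3·3; 5·1 + 2·3) = (14, 11)
w2 = Pw1 = (5·14 + 3·11; 5·14 + 2·11) = (103, 92)
w3 = Pw2 = (791, 699)
w4 = Pw3 = (6052, 5353)
The requested component of w4 is 6052.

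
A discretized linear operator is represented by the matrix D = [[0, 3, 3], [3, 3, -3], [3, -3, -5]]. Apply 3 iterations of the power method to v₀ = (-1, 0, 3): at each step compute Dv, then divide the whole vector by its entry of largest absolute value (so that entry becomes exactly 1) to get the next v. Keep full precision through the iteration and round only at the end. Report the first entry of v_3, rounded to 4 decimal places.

Dv0 = (9.00000, -12.00000, -18.00000); divide by -18.00000 → v1 = (-0.50000, 0.66667, 1.00000)
Dv1 = (5.00000, -2.50000, -8.50000); divide by -8.50000 → v2 = (-0.58824, 0.29412, 1.00000)
Dv2 = (3.88235, -3.88235, -7.64706); divide by -7.64706 → v3 = (-0.50769, 0.50769, 1.00000)
Requested entry of v3: 594/-1170 = -0.5077

-0.5077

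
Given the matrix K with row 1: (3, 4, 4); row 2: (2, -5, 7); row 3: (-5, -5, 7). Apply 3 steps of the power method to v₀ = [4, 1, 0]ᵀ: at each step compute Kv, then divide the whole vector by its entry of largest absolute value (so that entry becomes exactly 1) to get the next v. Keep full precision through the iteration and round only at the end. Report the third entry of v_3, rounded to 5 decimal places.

0.49127

Kv0 = (16.000000, 3.000000, -25.000000); divide by -25.000000 → v1 = (-0.640000, -0.120000, 1.000000)
Kv1 = (1.600000, 6.320000, 10.800000); divide by 10.800000 → v2 = (0.148148, 0.585185, 1.000000)
Kv2 = (6.785185, 4.370370, 3.333333); divide by 6.785185 → v3 = (1.000000, 0.644105, 0.491266)
Requested entry of v3: -900/-1832 = 0.49127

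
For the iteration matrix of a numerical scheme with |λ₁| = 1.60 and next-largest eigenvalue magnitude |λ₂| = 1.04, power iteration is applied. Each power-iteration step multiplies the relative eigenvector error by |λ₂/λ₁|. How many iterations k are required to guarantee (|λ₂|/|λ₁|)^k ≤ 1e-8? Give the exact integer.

|λ₂/λ₁| = 1.04/1.60 = 0.65000
Need k ≥ ln(1e-8) / ln(0.65000) = -18.4207 / -0.4308 ≈ 42.761
Smallest integer k satisfying the bound: 43

43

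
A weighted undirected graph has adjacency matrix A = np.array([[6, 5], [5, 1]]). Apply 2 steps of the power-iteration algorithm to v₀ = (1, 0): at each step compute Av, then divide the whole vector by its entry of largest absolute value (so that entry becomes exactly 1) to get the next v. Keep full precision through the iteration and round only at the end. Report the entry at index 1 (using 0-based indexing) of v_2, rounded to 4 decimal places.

0.5738

Av0 = (6.00000, 5.00000); divide by 6.00000 → v1 = (1.00000, 0.83333)
Av1 = (10.16667, 5.83333); divide by 10.16667 → v2 = (1.00000, 0.57377)
Requested entry of v2: 35/61 = 0.5738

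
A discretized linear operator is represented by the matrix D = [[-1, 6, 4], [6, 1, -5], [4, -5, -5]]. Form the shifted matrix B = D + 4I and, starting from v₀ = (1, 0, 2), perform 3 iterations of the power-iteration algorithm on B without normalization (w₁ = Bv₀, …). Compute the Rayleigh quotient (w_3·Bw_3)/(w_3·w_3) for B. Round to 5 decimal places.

B = D + 4I has rows (3, 6, 4); (6, 5, -5); (4, -5, -1)
w1 = Bv₀ = (11, -4, 2)
w2 = Bw1 = (17, 36, 62)
w3 = Bw2 = (515, -28, -174)
Bw3 = (681, 3820, 2374)
w3·Bw3 = -169321; w3·w3 = 296285; μ ≈ -169321/296285 = -0.57148

-0.57148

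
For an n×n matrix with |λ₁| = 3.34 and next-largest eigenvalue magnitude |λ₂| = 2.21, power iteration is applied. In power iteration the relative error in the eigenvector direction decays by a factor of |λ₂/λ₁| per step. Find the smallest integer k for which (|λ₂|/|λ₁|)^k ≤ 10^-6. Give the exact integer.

|λ₂/λ₁| = 2.21/3.34 = 0.66168
Need k ≥ ln(10^-6) / ln(0.66168) = -13.8155 / -0.4130 ≈ 33.453
Smallest integer k satisfying the bound: 34

34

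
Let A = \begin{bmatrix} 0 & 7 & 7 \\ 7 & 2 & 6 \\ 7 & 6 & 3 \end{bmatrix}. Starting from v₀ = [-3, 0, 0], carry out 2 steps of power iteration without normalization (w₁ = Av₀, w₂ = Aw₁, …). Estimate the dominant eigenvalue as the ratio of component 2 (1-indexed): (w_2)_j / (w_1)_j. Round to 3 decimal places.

8.000

w1 = Av₀ = (0·(-3) + 7·0 + 7·0; 7·(-3) + 2·0 + 6·0; 7·(-3) + 6·0 + 3·0) = (0, -21, -21)
w2 = Aw1 = (0·0 + 7·(-21) + 7·(-21); 7·0 + 2·(-21) + 6·(-21); 7·0 + 6·(-21) + 3·(-21)) = (-294, -168, -189)
Ratio at component: -168 / -21 = 8.000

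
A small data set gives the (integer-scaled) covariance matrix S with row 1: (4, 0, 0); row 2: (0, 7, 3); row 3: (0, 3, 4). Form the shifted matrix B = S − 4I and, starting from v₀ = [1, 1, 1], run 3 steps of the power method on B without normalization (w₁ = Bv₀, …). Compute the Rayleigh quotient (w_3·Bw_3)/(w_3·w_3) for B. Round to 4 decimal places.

B = S − 4I has rows (0, 0, 0); (0, 3, 3); (0, 3, 0)
w1 = Bv₀ = (0, 6, 3)
w2 = Bw1 = (0, 27, 18)
w3 = Bw2 = (0, 135, 81)
Bw3 = (0, 648, 405)
w3·Bw3 = 120285; w3·w3 = 24786; μ ≈ 120285/24786 = 4.8529

4.8529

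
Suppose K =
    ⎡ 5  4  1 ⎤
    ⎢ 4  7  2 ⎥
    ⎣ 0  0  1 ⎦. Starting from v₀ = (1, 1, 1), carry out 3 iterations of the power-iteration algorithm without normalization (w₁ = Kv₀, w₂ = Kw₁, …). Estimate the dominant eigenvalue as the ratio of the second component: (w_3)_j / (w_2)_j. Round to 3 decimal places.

w1 = Kv₀ = (10, 13, 1)
w2 = Kw1 = (103, 133, 1)
w3 = Kw2 = (1048, 1345, 1)
Ratio at component: 1345 / 133 = 10.113

λ ≈ 10.113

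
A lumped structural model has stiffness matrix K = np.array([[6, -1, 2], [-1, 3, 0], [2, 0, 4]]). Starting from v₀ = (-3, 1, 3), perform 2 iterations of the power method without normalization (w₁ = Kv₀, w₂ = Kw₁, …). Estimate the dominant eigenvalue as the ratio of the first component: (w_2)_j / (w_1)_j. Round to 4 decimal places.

5.5385

w1 = Kv₀ = (-13, 6, 6)
w2 = Kw1 = (-72, 31, -2)
Ratio at component: -72 / -13 = 5.5385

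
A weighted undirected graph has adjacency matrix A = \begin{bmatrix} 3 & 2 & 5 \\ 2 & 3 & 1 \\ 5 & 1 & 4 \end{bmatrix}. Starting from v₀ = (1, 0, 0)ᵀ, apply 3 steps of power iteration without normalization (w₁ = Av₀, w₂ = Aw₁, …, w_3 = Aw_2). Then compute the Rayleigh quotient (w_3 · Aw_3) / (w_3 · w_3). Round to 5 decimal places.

w1 = Av₀ = (3·1 + 2·0 + 5·0; 2·1 + 3·0 + 1·0; 5·1 + 1·0 + 4·0) = (3, 2, 5)
w2 = Aw1 = (3·3 + 2·2 + 5·5; 2·3 + 3·2 + 1·5; 5·3 + 1·2 + 4·5) = (38, 17, 37)
w3 = Aw2 = (333, 164, 355)
Aw3 = (3102, 1513, 3249)
w3·Aw3 = 333·3102 + 164·1513 + 355·3249 = 2434493; w3·w3 = 333·333 + 164·164 + 355·355 = 263810
λ ≈ 2434493/263810 = 9.22821

λ ≈ 9.22821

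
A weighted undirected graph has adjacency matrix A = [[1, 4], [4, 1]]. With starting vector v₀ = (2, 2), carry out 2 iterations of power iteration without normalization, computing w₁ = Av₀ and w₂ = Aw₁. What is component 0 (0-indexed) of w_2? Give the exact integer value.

50

w1 = Av₀ = (10, 10)
w2 = Aw1 = (50, 50)
The requested component of w2 is 50.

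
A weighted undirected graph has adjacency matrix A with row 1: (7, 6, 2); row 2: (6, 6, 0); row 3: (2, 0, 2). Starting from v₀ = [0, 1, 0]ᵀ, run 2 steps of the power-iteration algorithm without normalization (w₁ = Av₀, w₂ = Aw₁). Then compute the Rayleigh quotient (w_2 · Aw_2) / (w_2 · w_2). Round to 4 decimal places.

12.7161

w1 = Av₀ = (7·0 + 6·1 + 2·0; 6·0 + 6·1 + 0·0; 2·0 + 0·1 + 2·0) = (6, 6, 0)
w2 = Aw1 = (7·6 + 6·6 + 2·0; 6·6 + 6·6 + 0·0; 2·6 + 0·6 + 2·0) = (78, 72, 12)
Aw2 = (1002, 900, 180)
w2·Aw2 = 78·1002 + 72·900 + 12·180 = 145116; w2·w2 = 78·78 + 72·72 + 12·12 = 11412
λ ≈ 145116/11412 = 12.7161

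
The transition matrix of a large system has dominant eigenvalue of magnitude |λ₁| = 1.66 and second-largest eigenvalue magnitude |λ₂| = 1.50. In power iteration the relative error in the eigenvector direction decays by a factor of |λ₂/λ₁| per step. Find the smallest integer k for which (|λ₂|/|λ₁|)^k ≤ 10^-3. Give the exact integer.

69

|λ₂/λ₁| = 1.50/1.66 = 0.90361
Need k ≥ ln(10^-3) / ln(0.90361) = -6.9078 / -0.1014 ≈ 68.156
Smallest integer k satisfying the bound: 69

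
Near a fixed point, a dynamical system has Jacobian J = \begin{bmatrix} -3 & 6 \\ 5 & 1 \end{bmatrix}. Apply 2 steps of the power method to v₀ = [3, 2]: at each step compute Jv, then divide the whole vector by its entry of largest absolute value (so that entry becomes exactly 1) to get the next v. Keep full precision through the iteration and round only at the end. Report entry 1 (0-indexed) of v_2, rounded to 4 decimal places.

Jv0 = (3.00000, 17.00000); divide by 17.00000 → v1 = (0.17647, 1.00000)
Jv1 = (5.47059, 1.88235); divide by 5.47059 → v2 = (1.00000, 0.34409)
Requested entry of v2: 32/93 = 0.3441

0.3441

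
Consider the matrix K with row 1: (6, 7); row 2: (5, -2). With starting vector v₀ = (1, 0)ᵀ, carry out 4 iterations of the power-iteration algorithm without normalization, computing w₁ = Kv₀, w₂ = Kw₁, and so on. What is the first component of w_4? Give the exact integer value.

w1 = Kv₀ = (6·1 + 7·0; 5·1 + (-2)·0) = (6, 5)
w2 = Kw1 = (6·6 + 7·5; 5·6 + (-2)·5) = (71, 20)
w3 = Kw2 = (566, 315)
w4 = Kw3 = (5601, 2200)
The requested component of w4 is 5601.

5601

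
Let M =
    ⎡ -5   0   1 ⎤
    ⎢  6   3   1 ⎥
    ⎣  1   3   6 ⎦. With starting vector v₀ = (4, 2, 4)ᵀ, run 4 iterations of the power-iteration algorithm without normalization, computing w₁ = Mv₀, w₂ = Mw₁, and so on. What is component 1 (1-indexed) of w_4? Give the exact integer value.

w1 = Mv₀ = (-16, 34, 34)
w2 = Mw1 = (114, 40, 290)
w3 = Mw2 = (-280, 1094, 1974)
w4 = Mw3 = (3374, 3576, 14846)
The requested component of w4 is 3374.

3374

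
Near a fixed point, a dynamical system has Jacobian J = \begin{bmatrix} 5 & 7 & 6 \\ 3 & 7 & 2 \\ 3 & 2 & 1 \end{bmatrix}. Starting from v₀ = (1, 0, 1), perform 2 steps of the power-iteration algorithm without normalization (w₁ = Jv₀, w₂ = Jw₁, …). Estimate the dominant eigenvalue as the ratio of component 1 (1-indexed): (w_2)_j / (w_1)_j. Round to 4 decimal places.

10.3636

w1 = Jv₀ = (5·1 + 7·0 + 6·1; 3·1 + 7·0 + 2·1; 3·1 + 2·0 + 1·1) = (11, 5, 4)
w2 = Jw1 = (5·11 + 7·5 + 6·4; 3·11 + 7·5 + 2·4; 3·11 + 2·5 + 1·4) = (114, 76, 47)
Ratio at component: 114 / 11 = 10.3636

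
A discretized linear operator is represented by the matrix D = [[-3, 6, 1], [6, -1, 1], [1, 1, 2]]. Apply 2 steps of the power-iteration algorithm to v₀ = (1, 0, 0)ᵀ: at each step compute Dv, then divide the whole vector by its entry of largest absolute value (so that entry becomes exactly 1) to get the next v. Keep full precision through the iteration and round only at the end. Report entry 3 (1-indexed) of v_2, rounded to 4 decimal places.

Dv0 = (-3.00000, 6.00000, 1.00000); divide by 6.00000 → v1 = (-0.50000, 1.00000, 0.16667)
Dv1 = (7.66667, -3.83333, 0.83333); divide by 7.66667 → v2 = (1.00000, -0.50000, 0.10870)
Requested entry of v2: 5/46 = 0.1087

0.1087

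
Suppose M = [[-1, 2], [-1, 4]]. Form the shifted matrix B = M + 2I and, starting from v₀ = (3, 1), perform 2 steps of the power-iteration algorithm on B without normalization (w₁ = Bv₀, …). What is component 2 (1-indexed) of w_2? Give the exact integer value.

13

B = M + 2I has rows (1, 2); (-1, 6)
w1 = Bv₀ = (1·3 + 2·1; (-1)·3 + 6·1) = (5, 3)
w2 = Bw1 = (1·5 + 2·3; (-1)·5 + 6·3) = (11, 13)
Requested component of w2: 13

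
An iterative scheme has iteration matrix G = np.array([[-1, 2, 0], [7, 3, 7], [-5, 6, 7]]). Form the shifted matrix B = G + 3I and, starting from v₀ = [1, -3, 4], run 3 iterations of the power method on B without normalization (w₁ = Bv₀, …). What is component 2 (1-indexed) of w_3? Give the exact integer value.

B = G + 3I has rows (2, 2, 0); (7, 6, 7); (-5, 6, 10)
w1 = Bv₀ = (2·1 + 2·(-3) + 0·4; 7·1 + 6·(-3) + 7·4; (-5)·1 + 6·(-3) + 10·4) = (-4, 17, 17)
w2 = Bw1 = (2·(-4) + 2·17 + 0·17; 7·(-4) + 6·17 + 7·17; (-5)·(-4) + 6·17 + 10·17) = (26, 193, 292)
w3 = Bw2 = (438, 3384, 3948)
Requested component of w3: 3384

3384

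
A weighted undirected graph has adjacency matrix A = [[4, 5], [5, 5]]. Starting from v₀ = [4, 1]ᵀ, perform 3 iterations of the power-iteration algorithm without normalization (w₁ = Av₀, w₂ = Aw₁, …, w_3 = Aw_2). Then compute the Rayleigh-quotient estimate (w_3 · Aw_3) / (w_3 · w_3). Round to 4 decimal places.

λ ≈ 9.5249

w1 = Av₀ = (4·4 + 5·1; 5·4 + 5·1) = (21, 25)
w2 = Aw1 = (4·21 + 5·25; 5·21 + 5·25) = (209, 230)
w3 = Aw2 = (1986, 2195)
Aw3 = (18919, 20905)
w3·Aw3 = 1986·18919 + 2195·20905 = 83459609; w3·w3 = 1986·1986 + 2195·2195 = 8762221
λ ≈ 83459609/8762221 = 9.5249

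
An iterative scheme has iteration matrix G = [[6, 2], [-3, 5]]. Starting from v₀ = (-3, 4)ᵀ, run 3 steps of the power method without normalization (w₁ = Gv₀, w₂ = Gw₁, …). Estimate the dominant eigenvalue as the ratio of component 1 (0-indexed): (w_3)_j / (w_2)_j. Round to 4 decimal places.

5.0343

w1 = Gv₀ = (-10, 29)
w2 = Gw1 = (-2, 175)
w3 = Gw2 = (338, 881)
Ratio at component: 881 / 175 = 5.0343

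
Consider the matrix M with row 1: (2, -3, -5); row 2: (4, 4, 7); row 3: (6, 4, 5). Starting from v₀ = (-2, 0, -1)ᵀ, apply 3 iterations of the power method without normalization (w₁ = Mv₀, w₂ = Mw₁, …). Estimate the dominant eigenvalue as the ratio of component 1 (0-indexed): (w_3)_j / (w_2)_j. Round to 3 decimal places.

λ ≈ 6.543

w1 = Mv₀ = (2·(-2) + (-3)·0 + (-5)·(-1); 4·(-2) + 4·0 + 7·(-1); 6·(-2) + 4·0 + 5·(-1)) = (1, -15, -17)
w2 = Mw1 = (2·1 + (-3)·(-15) + (-5)·(-17); 4·1 + 4·(-15) + 7·(-17); 6·1 + 4·(-15) + 5·(-17)) = (132, -175, -139)
w3 = Mw2 = (1484, -1145, -603)
Ratio at component: -1145 / -175 = 6.543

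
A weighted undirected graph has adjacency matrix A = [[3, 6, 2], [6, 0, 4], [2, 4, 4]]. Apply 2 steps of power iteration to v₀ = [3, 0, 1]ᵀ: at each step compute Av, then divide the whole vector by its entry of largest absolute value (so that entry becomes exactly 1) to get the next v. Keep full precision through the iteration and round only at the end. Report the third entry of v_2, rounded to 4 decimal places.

0.8108

Av0 = (11.00000, 22.00000, 10.00000); divide by 22.00000 → v1 = (0.50000, 1.00000, 0.45455)
Av1 = (8.40909, 4.81818, 6.81818); divide by 8.40909 → v2 = (1.00000, 0.57297, 0.81081)
Requested entry of v2: 150/185 = 0.8108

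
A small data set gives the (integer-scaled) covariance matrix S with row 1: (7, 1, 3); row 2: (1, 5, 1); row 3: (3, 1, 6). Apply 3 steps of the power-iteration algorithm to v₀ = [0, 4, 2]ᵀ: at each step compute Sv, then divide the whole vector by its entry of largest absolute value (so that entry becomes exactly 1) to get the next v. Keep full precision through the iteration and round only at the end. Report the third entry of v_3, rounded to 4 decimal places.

Sv0 = (10.00000, 22.00000, 16.00000); divide by 22.00000 → v1 = (0.45455, 1.00000, 0.72727)
Sv1 = (6.36364, 6.18182, 6.72727); divide by 6.72727 → v2 = (0.94595, 0.91892, 1.00000)
Sv2 = (10.54054, 6.54054, 9.75676); divide by 10.54054 → v3 = (1.00000, 0.62051, 0.92564)
Requested entry of v3: 1444/1560 = 0.9256

0.9256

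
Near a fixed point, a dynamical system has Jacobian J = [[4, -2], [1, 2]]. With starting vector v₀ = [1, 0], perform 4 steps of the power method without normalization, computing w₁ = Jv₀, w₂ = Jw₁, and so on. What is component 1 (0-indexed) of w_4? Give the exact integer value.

96

w1 = Jv₀ = (4·1 + (-2)·0; 1·1 + 2·0) = (4, 1)
w2 = Jw1 = (4·4 + (-2)·1; 1·4 + 2·1) = (14, 6)
w3 = Jw2 = (44, 26)
w4 = Jw3 = (124, 96)
The requested component of w4 is 96.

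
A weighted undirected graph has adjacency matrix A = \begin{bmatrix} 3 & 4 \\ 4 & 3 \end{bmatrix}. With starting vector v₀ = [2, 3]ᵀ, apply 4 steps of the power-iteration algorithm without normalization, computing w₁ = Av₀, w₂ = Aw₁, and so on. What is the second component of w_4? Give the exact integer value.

w1 = Av₀ = (3·2 + 4·3; 4·2 + 3·3) = (18, 17)
w2 = Aw1 = (3·18 + 4·17; 4·18 + 3·17) = (122, 123)
w3 = Aw2 = (858, 857)
w4 = Aw3 = (6002, 6003)
The requested component of w4 is 6003.

6003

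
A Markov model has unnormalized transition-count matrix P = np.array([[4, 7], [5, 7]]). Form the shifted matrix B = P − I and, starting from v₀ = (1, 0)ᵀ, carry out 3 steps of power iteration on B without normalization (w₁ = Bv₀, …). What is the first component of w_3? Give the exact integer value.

B = P − I has rows (3, 7); (5, 6)
w1 = Bv₀ = (3, 5)
w2 = Bw1 = (44, 45)
w3 = Bw2 = (447, 490)
Requested component of w3: 447

447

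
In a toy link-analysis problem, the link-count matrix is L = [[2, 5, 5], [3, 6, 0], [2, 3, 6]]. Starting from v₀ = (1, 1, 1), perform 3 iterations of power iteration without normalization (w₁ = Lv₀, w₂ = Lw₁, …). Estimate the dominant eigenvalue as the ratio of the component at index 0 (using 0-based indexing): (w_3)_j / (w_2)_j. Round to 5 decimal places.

10.34677

w1 = Lv₀ = (12, 9, 11)
w2 = Lw1 = (124, 90, 117)
w3 = Lw2 = (1283, 912, 1220)
Ratio at component: 1283 / 124 = 10.34677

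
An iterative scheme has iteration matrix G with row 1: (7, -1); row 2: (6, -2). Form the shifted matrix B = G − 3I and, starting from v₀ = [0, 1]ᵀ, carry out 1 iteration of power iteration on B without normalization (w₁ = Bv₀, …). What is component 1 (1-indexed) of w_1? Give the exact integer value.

-1

B = G − 3I has rows (4, -1); (6, -5)
w1 = Bv₀ = (4·0 + (-1)·1; 6·0 + (-5)·1) = (-1, -5)
Requested component of w1: -1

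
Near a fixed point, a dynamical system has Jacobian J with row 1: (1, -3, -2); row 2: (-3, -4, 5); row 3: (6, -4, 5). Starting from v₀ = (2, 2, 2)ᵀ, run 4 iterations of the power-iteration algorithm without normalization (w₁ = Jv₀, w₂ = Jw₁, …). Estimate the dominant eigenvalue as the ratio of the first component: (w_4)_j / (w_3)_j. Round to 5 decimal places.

λ ≈ -2.07442

w1 = Jv₀ = (1·2 + (-3)·2 + (-2)·2; (-3)·2 + (-4)·2 + 5·2; 6·2 + (-4)·2 + 5·2) = (-8, -4, 14)
w2 = Jw1 = (1·(-8) + (-3)·(-4) + (-2)·14; (-3)·(-8) + (-4)·(-4) + 5·14; 6·(-8) + (-4)·(-4) + 5·14) = (-24, 110, 38)
w3 = Jw2 = (-430, -178, -394)
w4 = Jw3 = (892, 32, -3838)
Ratio at component: 892 / -430 = -2.07442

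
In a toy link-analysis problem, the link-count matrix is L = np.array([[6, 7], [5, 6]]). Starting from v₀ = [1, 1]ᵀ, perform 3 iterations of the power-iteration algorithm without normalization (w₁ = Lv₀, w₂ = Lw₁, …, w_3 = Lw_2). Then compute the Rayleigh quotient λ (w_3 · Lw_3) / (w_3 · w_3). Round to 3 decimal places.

11.916

w1 = Lv₀ = (6·1 + 7·1; 5·1 + 6·1) = (13, 11)
w2 = Lw1 = (6·13 + 7·11; 5·13 + 6·11) = (155, 131)
w3 = Lw2 = (1847, 1561)
Lw3 = (22009, 18601)
w3·Lw3 = 1847·22009 + 1561·18601 = 69686784; w3·w3 = 1847·1847 + 1561·1561 = 5848130
λ ≈ 69686784/5848130 = 11.916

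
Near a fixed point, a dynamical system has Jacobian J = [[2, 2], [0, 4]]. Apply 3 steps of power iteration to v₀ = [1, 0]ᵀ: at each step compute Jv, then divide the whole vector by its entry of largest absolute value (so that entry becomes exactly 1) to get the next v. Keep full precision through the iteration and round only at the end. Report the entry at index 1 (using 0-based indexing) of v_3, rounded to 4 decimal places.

0.0000

Jv0 = (2.00000, 0.00000); divide by 2.00000 → v1 = (1.00000, 0.00000)
Jv1 = (2.00000, 0.00000); divide by 2.00000 → v2 = (1.00000, 0.00000)
Jv2 = (2.00000, 0.00000); divide by 2.00000 → v3 = (1.00000, 0.00000)
Requested entry of v3: 0/8 = 0.0000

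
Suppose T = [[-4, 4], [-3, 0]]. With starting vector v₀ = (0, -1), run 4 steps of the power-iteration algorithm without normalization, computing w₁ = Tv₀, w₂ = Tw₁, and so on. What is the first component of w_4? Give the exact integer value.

-128

w1 = Tv₀ = ((-4)·0 + 4·(-1); (-3)·0 + 0·(-1)) = (-4, 0)
w2 = Tw1 = ((-4)·(-4) + 4·0; (-3)·(-4) + 0·0) = (16, 12)
w3 = Tw2 = (-16, -48)
w4 = Tw3 = (-128, 48)
The requested component of w4 is -128.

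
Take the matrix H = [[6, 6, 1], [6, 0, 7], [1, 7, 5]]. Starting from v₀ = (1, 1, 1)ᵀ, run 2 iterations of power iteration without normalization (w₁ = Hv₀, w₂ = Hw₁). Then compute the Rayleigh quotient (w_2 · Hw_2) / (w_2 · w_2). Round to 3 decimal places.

w1 = Hv₀ = (13, 13, 13)
w2 = Hw1 = (169, 169, 169)
Hw2 = (2197, 2197, 2197)
w2·Hw2 = 169·2197 + 169·2197 + 169·2197 = 1113879; w2·w2 = 169·169 + 169·169 + 169·169 = 85683
λ ≈ 1113879/85683 = 13.000

λ ≈ 13.000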